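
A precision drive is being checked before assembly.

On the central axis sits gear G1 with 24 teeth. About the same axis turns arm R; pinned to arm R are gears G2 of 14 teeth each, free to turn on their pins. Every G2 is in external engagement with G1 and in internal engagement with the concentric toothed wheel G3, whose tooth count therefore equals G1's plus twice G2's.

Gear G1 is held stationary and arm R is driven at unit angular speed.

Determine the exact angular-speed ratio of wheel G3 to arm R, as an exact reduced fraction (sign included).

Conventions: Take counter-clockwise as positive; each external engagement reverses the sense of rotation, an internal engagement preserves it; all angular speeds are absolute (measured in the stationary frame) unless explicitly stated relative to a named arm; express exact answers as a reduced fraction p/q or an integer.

19/13

recognized (axles ride arm R): planetary set, 24/14/52 teeth
ring teeth: 24 + 2·14 = 52
24(ω_sun−ω_arm) = −52(ω_ring−ω_arm),  ω_sun = 0, ω_arm = 1
ω_ring = 1 − (24/52)(0−1) = 19/13
ω_out/ω_in = 19/13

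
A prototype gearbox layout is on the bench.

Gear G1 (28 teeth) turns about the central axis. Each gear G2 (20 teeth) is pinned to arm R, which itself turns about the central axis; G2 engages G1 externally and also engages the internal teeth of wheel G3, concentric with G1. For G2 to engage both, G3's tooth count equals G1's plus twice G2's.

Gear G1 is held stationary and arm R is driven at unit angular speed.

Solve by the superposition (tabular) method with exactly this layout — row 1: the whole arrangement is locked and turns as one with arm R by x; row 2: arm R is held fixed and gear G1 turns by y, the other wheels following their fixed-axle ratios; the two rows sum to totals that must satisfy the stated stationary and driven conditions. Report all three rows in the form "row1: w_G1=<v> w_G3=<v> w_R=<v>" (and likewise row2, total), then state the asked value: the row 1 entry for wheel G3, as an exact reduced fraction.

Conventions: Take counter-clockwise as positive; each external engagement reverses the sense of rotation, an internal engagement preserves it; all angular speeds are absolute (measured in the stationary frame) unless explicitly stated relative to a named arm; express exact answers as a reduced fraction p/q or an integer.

planetary set (28T centre, 20T on arm, 68T internal) — Willis relation
row 1: whole set turns with the arm by x
superposition row 2 [arm held]: sun y, ring −(28/68)·y, arm 0
boundary: total ω_sun = x + y = 0 and total ω_arm = x = 1  ⇒  y = -1, x = 1
row 2 ring = −(28/68)·(-1) = 7/17
totals (row 1 + row 2): sun 1 + (-1) = 0, ring 1 + 7/17 = 24/17, arm 1 + 0 = 1
asked cell (row1, ring) = 1

row1: w_G1=1 w_G3=1 w_R=1
row2: w_G1=-1 w_G3=7/17 w_R=0
total: w_G1=0 w_G3=24/17 w_R=1
asked value: 1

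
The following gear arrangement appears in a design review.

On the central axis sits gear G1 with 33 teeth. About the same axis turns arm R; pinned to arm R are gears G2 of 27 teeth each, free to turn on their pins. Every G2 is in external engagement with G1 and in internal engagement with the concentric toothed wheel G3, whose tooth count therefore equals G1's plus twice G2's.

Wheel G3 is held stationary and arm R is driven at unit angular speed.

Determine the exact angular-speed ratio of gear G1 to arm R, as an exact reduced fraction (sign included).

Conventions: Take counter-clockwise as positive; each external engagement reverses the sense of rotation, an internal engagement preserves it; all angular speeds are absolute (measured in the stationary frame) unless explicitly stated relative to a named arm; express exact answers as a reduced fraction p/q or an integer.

recognized (axles ride arm R): planetary set, 33/27/87 teeth
ring teeth: 33 + 2·27 = 87
33(ω_sun−ω_arm) = −87(ω_ring−ω_arm),  ω_ring = 0, ω_arm = 1
ω_sun = 1 − (87/33)(0−1) = 40/11
ω_out/ω_in = 40/11

40/11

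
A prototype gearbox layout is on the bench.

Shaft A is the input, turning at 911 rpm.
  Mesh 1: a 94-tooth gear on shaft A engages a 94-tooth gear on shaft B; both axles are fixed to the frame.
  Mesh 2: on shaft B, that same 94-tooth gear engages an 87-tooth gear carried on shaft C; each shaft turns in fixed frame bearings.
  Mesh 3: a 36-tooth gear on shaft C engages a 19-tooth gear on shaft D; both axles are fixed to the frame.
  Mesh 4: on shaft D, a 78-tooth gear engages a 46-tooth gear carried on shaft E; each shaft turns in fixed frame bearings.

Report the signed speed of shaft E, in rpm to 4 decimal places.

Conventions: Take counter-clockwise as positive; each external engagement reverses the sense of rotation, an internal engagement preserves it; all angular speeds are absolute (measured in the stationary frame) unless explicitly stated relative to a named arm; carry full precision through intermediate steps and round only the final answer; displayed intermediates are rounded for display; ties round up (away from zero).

+3162.3698 rpm

4-mesh fixed-axis compound train (all bearings frame-fixed)
mesh 1 [94T→94T]: ω = 911.0000×94/94 = 911.0000 rpm, sense flips to −
mesh 2 [94T→87T]: ω = 911.0000×94/87 = 984.2989 rpm, sense flips to +
mesh 3 [36T→19T]: ω = 984.2989×36/19 = 1864.9873 rpm, sense flips to −
mesh 4 [78T→46T]: ω = 1864.9873×78/46 = 3162.3698 rpm, sense flips to +
signed output speed = +3162.3698 rpm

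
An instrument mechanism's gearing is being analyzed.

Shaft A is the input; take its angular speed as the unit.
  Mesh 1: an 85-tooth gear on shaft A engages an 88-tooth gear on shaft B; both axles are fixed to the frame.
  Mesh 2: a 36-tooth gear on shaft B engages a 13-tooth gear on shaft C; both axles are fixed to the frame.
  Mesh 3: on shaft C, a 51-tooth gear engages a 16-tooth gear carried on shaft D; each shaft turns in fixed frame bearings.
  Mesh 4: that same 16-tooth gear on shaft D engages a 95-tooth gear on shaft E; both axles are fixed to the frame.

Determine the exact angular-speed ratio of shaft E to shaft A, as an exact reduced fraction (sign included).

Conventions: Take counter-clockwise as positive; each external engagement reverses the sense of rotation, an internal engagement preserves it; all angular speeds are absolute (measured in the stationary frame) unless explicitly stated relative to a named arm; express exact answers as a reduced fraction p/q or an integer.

class = fixed-axis compound train [4 meshes; 4 ratios multiply, 4 sense flips]
mesh 1 [85T→88T]: running ratio 85/88, sense −
mesh 2 [36T→13T]: running ratio 765/286, sense +
mesh 3 [51T→16T]: running ratio 39015/4576, sense −
mesh 4 [16T→95T]: running ratio 7803/5434, sense +
ω_out/ω_in = 7803/5434

7803/5434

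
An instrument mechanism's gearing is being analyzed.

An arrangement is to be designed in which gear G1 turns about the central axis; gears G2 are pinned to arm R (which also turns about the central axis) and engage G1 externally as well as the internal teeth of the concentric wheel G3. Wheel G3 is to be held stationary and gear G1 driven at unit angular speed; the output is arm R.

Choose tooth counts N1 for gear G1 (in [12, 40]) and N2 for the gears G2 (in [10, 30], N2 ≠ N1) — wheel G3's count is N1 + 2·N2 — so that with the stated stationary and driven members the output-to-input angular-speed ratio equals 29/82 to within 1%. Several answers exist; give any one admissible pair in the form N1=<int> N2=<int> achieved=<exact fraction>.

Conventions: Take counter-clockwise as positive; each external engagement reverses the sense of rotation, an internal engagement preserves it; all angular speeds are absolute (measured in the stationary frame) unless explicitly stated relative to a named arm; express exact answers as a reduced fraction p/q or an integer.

N1=29 N2=12 achieved=29/82

topology: planetary set — design target 29/82, arm = carrier (Willis)
Willis with ω_ring = 0: ω_arm/ω_sun = N1/(N1+N3); set equal to 29/82  ⇒  N3/N1 = 1/(29/82) − 1 = 53/29
N3 = N1 + 2·N2  ⇒  N2/N1 = (N3/N1 − 1)/2 = (53/29 − 1)/2 = 12/29
smallest multiple with N1 ≥ 12 and N2 ≥ 10: k = 1  ⇒  N1 = 1·29 = 29, N2 = 1·12 = 12 (N1 ≤ 40, N2 ≤ 30, N2 ≠ N1 ✓), N3 = 29 + 2·12 = 53
check: N1/(N1+N3) with N1 = 29, N3 = 53 gives 29/82; |achieved − target| = 0 ≤ 29/8200 ✓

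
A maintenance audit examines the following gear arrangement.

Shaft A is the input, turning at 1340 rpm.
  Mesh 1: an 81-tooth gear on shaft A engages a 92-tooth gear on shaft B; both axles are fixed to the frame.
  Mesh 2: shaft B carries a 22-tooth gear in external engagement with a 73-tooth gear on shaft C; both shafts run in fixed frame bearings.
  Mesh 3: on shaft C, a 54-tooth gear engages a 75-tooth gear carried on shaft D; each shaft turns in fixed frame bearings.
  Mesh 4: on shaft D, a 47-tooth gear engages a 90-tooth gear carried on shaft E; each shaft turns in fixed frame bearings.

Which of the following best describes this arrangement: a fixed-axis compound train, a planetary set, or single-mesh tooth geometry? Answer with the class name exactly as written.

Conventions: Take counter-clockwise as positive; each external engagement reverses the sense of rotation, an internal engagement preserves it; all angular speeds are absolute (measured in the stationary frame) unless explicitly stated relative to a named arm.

topology: fixed-axis compound train — 4 meshes, A→E
classification: fixed-axis compound train

fixed-axis compound train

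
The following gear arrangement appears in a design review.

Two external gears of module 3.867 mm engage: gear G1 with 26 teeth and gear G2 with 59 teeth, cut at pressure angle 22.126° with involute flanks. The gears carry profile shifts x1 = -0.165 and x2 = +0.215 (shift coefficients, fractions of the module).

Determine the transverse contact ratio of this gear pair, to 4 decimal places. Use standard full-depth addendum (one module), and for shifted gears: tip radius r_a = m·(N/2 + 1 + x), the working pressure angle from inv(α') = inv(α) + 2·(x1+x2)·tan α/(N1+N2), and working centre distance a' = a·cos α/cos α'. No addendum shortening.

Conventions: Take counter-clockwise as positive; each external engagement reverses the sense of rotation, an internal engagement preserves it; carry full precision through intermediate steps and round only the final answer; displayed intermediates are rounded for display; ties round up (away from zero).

1.6126

recognized (one external pair, fixed centres): single-mesh tooth geometry, m = 3.867, N1 = 26, N2 = 59
base radii: r_b1 = 46.568933, r_b2 = 105.675657
tip radii: r_a1 = 53.499945, r_a2 = 118.774905
inv(α') = inv(22.126°) + 2·(-0.165+0.215)·tan α/(26+59) = 0.02089338  ⇒  α' = 22.29043°
a' = a·cos α / cos α' = 164.3475·cos 22.126°/cos 22.29043° = 164.540169
action lengths: √(r_a1²−r_b1²) = 26.335880, √(r_a2²−r_b2²) = 54.222999
base pitch p_b = π·m·cos α = 11.253894
CR = (26.335880 + 54.222999 − 164.540169·sin 22.29043°)/11.253894 = 1.612644
contact ratio ≈ 1.6126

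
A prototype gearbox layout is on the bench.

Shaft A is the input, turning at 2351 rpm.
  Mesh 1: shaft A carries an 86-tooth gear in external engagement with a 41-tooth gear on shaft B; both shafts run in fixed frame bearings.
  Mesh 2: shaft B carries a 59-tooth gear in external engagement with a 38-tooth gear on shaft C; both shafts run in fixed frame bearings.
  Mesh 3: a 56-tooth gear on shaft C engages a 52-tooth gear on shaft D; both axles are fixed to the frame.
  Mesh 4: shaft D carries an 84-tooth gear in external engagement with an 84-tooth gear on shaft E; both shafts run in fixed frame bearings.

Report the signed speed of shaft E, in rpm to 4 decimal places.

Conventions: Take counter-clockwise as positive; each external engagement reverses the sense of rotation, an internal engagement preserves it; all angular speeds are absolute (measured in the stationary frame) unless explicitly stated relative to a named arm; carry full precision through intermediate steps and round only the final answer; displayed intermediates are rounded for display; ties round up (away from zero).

+8245.5631 rpm

topology: fixed-axis compound train — 4 meshes, A→E
mesh 1 [86T→41T]: ω = 2351.0000×86/41 = 4931.3659 rpm, sense flips to −
mesh 2 [59T→38T]: ω = 4931.3659×59/38 = 7656.5944 rpm, sense flips to +
mesh 3 [56T→52T]: ω = 7656.5944×56/52 = 8245.5631 rpm, sense flips to −
mesh 4 [84T→84T]: ω = 8245.5631×84/84 = 8245.5631 rpm, sense flips to +
signed output speed = +8245.5631 rpm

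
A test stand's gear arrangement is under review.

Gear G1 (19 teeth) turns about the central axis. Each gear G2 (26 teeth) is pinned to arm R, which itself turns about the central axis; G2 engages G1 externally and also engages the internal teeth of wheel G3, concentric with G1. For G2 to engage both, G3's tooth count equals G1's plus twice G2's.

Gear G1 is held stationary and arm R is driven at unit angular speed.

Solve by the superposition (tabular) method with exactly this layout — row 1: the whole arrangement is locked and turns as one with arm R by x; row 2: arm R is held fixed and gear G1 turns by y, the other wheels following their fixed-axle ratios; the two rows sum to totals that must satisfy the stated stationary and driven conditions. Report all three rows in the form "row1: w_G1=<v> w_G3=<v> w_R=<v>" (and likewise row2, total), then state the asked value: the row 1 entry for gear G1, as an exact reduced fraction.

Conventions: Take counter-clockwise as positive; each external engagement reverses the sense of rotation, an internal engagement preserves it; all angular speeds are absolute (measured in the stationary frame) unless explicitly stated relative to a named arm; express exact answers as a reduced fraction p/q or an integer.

row1: w_G1=1 w_G3=1 w_R=1
row2: w_G1=-1 w_G3=19/71 w_R=0
total: w_G1=0 w_G3=90/71 w_R=1
asked value: 1

recognized (axles ride arm R): planetary set, 19/26/71 teeth
row 1 (train locked, turned with arm): all members turn x
row 2: sun turns y, ring = −(19/71)·y, arm 0
boundary: total ω_sun = x + y = 0 and total ω_arm = x = 1  ⇒  y = -1, x = 1
row 2 ring = −(19/71)·(-1) = 19/71
totals (row 1 + row 2): sun 1 + (-1) = 0, ring 1 + 19/71 = 90/71, arm 1 + 0 = 1
asked cell (row1, sun) = 1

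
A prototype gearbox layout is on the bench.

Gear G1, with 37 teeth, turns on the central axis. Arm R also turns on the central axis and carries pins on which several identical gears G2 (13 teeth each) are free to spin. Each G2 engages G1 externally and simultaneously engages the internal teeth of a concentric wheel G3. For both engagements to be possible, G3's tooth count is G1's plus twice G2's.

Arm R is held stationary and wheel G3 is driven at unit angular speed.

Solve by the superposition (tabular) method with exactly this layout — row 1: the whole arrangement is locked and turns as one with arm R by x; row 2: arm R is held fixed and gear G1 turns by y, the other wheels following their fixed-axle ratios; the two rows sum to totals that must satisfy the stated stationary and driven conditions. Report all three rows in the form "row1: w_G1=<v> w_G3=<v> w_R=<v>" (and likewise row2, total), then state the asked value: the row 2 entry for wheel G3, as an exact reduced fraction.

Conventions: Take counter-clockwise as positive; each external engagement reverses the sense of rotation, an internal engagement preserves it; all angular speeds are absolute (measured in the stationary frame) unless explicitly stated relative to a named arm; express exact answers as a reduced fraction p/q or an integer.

topology: planetary set — G1 37T / G2 13T / G3 63T, arm = carrier (Willis)
row 1: whole set turns with the arm by x
row 2 — arm fixed, fixed-axis ratios: sun y, ring −(37/63)·y, arm 0
boundary: total ω_arm = x = 0 and total ω_ring = x − (37/63)·y = 1  ⇒  y = -63/37, x = 0
row 2 ring = −(37/63)·(-63/37) = 1
totals (row 1 + row 2): sun 0 + (-63/37) = -63/37, ring 0 + 1 = 1, arm 0 + 0 = 0
asked cell (row2, ring) = 1

row1: w_G1=0 w_G3=0 w_R=0
row2: w_G1=-63/37 w_G3=1 w_R=0
total: w_G1=-63/37 w_G3=1 w_R=0
asked value: 1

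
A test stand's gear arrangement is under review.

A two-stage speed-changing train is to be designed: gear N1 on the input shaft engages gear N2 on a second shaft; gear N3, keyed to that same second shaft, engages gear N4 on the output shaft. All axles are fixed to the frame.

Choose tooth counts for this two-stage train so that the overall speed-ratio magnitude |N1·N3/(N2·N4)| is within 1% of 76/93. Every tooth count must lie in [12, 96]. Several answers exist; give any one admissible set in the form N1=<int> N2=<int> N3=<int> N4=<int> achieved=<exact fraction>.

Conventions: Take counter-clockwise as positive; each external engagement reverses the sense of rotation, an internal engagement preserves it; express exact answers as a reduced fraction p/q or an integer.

N1=16 N2=12 N3=19 N4=31 achieved=76/93

design class (target 76/93): fixed-axis compound train
target = 76/93 in lowest terms: an exact hit needs N1·N3 = k·76 and N2·N4 = k·93 for one integer k, every count in [12, 96]; additionally prefer no 1:1 stage (N1 ≠ N2, N3 ≠ N4)
k = 1…3: no 1:1-free in-range split of k·76 and k·93 into factor pairs; take k = 4
k = 4: N1·N3 = 304 = 16·19, N2·N4 = 372 = 12·31
achieved = 16·19/(12·31) = 76/93; |achieved − target| = 0 ≤ 19/2325 ✓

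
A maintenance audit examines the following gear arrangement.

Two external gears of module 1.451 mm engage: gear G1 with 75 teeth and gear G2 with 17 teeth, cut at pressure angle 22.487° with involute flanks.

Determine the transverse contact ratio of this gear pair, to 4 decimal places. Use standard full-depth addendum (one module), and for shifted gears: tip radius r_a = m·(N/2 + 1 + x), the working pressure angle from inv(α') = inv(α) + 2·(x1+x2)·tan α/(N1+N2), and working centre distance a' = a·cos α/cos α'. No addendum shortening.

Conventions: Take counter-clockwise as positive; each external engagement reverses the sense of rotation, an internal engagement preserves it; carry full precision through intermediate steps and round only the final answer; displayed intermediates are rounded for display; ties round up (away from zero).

1.5625

class = single-mesh tooth geometry [involute pair 75T × 17T, m = 1.451]
base radii: r_b1 = 50.275318, r_b2 = 11.395739
tip radii: r_a1 = 55.863500, r_a2 = 13.784500
no profile shift: α' = α, a' = a
action lengths: √(r_a1²−r_b1²) = 24.354117, √(r_a2²−r_b2²) = 7.755616
base pitch p_b = π·m·cos α = 4.211855
CR = (24.354117 + 7.755616 − 66.746000·sin 22.48700°)/4.211855 = 1.562527
contact ratio ≈ 1.5625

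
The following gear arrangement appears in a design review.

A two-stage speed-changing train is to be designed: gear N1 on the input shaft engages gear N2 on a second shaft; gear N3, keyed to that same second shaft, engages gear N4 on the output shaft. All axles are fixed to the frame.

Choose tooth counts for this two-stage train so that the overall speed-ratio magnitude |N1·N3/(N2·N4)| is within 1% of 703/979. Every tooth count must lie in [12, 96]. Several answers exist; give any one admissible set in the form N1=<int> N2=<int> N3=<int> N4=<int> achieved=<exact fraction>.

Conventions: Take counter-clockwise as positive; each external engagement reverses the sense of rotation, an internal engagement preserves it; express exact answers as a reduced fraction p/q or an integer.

N1=19 N2=22 N3=74 N4=89 achieved=703/979

design class (target 703/979): fixed-axis compound train
target = 703/979 in lowest terms: an exact hit needs N1·N3 = k·703 and N2·N4 = k·979 for one integer k, every count in [12, 96]; additionally prefer no 1:1 stage (N1 ≠ N2, N3 ≠ N4)
k = 1: no 1:1-free in-range split of k·703 and k·979 into factor pairs; take k = 2
k = 2: N1·N3 = 1406 = 19·74, N2·N4 = 1958 = 22·89
achieved = 19·74/(22·89) = 703/979; |achieved − target| = 0 ≤ 703/97900 ✓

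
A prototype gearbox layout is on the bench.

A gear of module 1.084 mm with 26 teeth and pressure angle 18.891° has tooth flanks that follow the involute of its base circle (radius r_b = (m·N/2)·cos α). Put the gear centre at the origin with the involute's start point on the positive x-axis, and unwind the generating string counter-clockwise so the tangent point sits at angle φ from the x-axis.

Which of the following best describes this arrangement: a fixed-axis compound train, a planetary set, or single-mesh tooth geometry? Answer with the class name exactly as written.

single-mesh tooth geometry

class = single-mesh tooth geometry [base-circle involute, m = 1.084, 26T]
classification: single-mesh tooth geometry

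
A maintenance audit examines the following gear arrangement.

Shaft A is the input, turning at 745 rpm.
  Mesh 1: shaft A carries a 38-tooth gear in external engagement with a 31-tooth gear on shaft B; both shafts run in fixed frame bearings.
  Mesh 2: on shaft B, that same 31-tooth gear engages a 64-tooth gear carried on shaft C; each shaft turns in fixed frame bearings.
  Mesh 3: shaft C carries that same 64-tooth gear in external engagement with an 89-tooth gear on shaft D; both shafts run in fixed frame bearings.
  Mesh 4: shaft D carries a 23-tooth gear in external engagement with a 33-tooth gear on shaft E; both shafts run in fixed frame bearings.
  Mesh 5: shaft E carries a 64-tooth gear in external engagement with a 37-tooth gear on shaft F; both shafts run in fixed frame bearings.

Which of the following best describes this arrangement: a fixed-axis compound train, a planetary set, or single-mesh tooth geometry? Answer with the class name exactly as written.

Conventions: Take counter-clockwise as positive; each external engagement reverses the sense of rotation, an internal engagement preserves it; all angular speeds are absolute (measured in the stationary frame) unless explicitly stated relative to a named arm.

class = fixed-axis compound train [5 meshes; 5 ratios multiply, 5 sense flips]
classification: fixed-axis compound train

fixed-axis compound train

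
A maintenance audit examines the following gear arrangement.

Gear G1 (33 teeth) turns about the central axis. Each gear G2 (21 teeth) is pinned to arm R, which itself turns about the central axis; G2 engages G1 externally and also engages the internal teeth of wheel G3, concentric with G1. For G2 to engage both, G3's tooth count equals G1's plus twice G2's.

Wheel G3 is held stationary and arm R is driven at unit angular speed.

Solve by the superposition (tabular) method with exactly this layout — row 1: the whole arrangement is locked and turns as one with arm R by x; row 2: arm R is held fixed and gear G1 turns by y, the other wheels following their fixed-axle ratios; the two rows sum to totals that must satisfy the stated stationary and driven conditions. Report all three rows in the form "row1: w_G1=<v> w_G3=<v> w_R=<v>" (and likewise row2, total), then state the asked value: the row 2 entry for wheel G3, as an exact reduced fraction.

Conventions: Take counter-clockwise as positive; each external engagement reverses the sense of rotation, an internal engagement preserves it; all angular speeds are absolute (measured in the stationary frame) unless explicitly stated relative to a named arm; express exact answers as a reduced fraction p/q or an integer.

class = planetary set [G3 = 33+2·21 = 75; Willis about the carrier]
row 1 (train locked, turned with arm): all members turn x
row 2 — arm fixed, fixed-axis ratios: sun y, ring −(33/75)·y, arm 0
boundary: total ω_ring = x − (33/75)·y = 0 and total ω_arm = x = 1  ⇒  y = 25/11, x = 1
row 2 ring = −(33/75)·25/11 = -1
totals (row 1 + row 2): sun 1 + 25/11 = 36/11, ring 1 + (-1) = 0, arm 1 + 0 = 1
asked cell (row2, ring) = -1

row1: w_G1=1 w_G3=1 w_R=1
row2: w_G1=25/11 w_G3=-1 w_R=0
total: w_G1=36/11 w_G3=0 w_R=1
asked value: -1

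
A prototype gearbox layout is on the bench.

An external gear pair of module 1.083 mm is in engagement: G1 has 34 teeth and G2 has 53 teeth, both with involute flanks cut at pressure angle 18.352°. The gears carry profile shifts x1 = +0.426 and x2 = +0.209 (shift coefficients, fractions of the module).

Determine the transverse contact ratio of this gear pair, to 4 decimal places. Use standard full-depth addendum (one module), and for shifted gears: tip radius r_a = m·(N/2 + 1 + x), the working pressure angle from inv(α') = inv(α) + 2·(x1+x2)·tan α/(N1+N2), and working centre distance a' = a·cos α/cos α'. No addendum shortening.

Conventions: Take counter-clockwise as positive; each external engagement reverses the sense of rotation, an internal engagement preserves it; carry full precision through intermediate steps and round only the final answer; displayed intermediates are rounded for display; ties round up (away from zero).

class = single-mesh tooth geometry [involute pair 34T × 53T, m = 1.083]
base radii: r_b1 = 17.474619, r_b2 = 27.239847
tip radii: r_a1 = 19.955358, r_a2 = 30.008847
inv(α') = inv(18.352°) + 2·(+0.426+0.209)·tan α/(34+53) = 0.01626512  ⇒  α' = 20.57062°
a' = a·cos α / cos α' = 47.1105·cos 18.352°/cos 20.57062° = 47.759627
action lengths: √(r_a1²−r_b1²) = 9.636079, √(r_a2²−r_b2²) = 12.590538
base pitch p_b = π·m·cos α = 3.229302
CR = (9.636079 + 12.590538 − 47.759627·sin 20.57062°)/3.229302 = 1.686345
contact ratio ≈ 1.6863

1.6863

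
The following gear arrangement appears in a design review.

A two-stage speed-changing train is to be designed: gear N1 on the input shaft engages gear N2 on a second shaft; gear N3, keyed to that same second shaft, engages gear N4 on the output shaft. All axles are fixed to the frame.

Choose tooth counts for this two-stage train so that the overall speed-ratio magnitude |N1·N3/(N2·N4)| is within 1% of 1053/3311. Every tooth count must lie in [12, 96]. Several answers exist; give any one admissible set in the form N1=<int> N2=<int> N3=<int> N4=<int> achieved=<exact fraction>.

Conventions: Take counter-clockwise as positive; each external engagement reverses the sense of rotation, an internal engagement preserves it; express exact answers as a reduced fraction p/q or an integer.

class = fixed-axis compound train [2-stage, 1053/3311 wanted]
target = 1053/3311 in lowest terms: an exact hit needs N1·N3 = k·1053 and N2·N4 = k·3311 for one integer k, every count in [12, 96]; additionally prefer no 1:1 stage (N1 ≠ N2, N3 ≠ N4)
k = 1: N1·N3 = 1053 = 13·81, N2·N4 = 3311 = 43·77
achieved = 13·81/(43·77) = 1053/3311; |achieved − target| = 0 ≤ 1053/331100 ✓

N1=13 N2=43 N3=81 N4=77 achieved=1053/3311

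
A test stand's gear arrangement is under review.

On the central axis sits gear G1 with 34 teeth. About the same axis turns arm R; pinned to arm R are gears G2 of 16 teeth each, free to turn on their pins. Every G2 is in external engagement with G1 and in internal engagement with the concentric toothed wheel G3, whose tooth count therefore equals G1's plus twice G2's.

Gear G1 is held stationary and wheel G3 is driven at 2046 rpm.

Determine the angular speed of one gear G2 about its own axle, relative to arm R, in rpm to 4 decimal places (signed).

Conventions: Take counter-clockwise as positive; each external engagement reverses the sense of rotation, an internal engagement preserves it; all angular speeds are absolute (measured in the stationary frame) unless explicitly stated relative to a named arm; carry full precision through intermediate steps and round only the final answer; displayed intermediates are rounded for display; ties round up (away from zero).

recognized (axles ride arm R): planetary set, 34/16/66 teeth
normalise by the input: solve with ω_ring = 1, then scale by 2046 rpm
ring teeth: 34 + 2·16 = 66
34(ω_sun−ω_arm) = −66(ω_ring−ω_arm),  ω_sun = 0, ω_ring = 1
34(0−ω_arm) = −66(1−ω_arm)  ⇒  100·ω_arm = 66  ⇒  ω_arm = 33/50
sun–planet mesh: 34·(0−33/50) = −16·(ω_p−ω_arm)  ⇒  ω_p−ω_arm = 561/400
scale: ω_p−ω_arm = 561/400 × 2046 rpm = +2869.5150 rpm

+2869.5150 rpm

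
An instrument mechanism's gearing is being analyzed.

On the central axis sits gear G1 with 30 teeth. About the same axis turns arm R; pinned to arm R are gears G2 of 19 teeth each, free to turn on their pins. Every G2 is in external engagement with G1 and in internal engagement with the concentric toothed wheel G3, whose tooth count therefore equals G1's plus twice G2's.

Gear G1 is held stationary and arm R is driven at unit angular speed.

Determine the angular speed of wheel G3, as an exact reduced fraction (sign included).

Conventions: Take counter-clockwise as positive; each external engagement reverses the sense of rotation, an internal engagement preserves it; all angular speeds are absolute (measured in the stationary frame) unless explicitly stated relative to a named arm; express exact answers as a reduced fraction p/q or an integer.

49/34

recognized (axles ride arm R): planetary set, 30/19/68 teeth
ring teeth: 30 + 2·19 = 68
30(ω_sun−ω_arm) = −68(ω_ring−ω_arm),  ω_sun = 0, ω_arm = 1
ω_ring = 1 − (30/68)(0−1) = 49/34
exact speed ratio = 49/34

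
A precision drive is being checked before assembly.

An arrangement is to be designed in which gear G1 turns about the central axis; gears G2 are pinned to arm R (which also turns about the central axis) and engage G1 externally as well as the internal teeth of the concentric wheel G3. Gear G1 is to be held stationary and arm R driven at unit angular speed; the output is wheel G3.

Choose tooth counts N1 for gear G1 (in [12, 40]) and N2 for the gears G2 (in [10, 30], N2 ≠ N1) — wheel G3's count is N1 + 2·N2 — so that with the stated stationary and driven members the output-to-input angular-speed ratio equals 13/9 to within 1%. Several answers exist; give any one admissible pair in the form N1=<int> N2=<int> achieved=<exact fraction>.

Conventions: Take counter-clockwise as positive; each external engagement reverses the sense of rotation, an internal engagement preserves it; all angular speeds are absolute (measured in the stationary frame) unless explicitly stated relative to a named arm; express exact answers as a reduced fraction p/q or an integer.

N1=16 N2=10 achieved=13/9

topology: planetary set — design target 13/9, arm = carrier (Willis)
Willis with ω_sun = 0: ω_ring/ω_arm = (N1+N3)/N3; set equal to 13/9  ⇒  N3/N1 = 1/(13/9 − 1) = 9/4
N3 = N1 + 2·N2  ⇒  N2/N1 = (N3/N1 − 1)/2 = (9/4 − 1)/2 = 5/8
smallest multiple with N1 ≥ 12 and N2 ≥ 10: k = 2  ⇒  N1 = 2·8 = 16, N2 = 2·5 = 10 (N1 ≤ 40, N2 ≤ 30, N2 ≠ N1 ✓), N3 = 16 + 2·10 = 36
check: (N1+N3)/N3 with N1 = 16, N3 = 36 gives 13/9; |achieved − target| = 0 ≤ 13/900 ✓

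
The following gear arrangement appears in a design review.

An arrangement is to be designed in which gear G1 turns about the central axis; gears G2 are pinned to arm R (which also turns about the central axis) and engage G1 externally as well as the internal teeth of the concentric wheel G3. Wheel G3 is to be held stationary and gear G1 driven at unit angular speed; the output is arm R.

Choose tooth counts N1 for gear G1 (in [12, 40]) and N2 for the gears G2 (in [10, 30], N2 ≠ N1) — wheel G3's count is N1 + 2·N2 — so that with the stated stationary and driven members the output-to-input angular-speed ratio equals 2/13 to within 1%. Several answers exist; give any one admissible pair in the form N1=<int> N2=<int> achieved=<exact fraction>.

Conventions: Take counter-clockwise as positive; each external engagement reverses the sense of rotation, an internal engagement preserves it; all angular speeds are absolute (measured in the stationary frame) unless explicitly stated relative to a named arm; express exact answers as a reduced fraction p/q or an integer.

N1=12 N2=27 achieved=2/13

topology: planetary set — design target 2/13, arm = carrier (Willis)
Willis with ω_ring = 0: ω_arm/ω_sun = N1/(N1+N3); set equal to 2/13  ⇒  N3/N1 = 1/(2/13) − 1 = 11/2
N3 = N1 + 2·N2  ⇒  N2/N1 = (N3/N1 − 1)/2 = (11/2 − 1)/2 = 9/4
smallest multiple with N1 ≥ 12 and N2 ≥ 10: k = 3  ⇒  N1 = 3·4 = 12, N2 = 3·9 = 27 (N1 ≤ 40, N2 ≤ 30, N2 ≠ N1 ✓), N3 = 12 + 2·27 = 66
check: N1/(N1+N3) with N1 = 12, N3 = 66 gives 2/13; |achieved − target| = 0 ≤ 1/650 ✓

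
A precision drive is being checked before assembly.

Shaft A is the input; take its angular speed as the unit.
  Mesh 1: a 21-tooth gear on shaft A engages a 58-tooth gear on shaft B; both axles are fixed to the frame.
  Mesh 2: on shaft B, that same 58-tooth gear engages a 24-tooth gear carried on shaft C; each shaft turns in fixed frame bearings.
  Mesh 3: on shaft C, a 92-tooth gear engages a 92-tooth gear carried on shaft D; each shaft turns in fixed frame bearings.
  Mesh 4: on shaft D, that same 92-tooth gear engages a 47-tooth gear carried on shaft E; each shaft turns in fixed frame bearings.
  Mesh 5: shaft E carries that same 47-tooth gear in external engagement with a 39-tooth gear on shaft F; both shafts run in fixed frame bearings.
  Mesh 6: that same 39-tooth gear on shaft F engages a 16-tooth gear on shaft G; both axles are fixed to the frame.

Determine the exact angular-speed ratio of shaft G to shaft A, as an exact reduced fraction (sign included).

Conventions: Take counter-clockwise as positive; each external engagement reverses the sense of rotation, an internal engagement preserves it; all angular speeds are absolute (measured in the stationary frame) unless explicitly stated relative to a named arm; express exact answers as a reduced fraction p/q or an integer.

161/32

class = fixed-axis compound train [6 meshes; 6 ratios multiply, 6 sense flips]
mesh 1 [21T→58T]: running ratio 21/58, sense −
mesh 2 [58T→24T]: running ratio 7/8, sense +
mesh 3 [92T→92T]: running ratio 7/8, sense −
mesh 4 [92T→47T]: running ratio 161/94, sense +
mesh 5 [47T→39T]: running ratio 161/78, sense −
mesh 6 [39T→16T]: running ratio 161/32, sense +
ω_out/ω_in = 161/32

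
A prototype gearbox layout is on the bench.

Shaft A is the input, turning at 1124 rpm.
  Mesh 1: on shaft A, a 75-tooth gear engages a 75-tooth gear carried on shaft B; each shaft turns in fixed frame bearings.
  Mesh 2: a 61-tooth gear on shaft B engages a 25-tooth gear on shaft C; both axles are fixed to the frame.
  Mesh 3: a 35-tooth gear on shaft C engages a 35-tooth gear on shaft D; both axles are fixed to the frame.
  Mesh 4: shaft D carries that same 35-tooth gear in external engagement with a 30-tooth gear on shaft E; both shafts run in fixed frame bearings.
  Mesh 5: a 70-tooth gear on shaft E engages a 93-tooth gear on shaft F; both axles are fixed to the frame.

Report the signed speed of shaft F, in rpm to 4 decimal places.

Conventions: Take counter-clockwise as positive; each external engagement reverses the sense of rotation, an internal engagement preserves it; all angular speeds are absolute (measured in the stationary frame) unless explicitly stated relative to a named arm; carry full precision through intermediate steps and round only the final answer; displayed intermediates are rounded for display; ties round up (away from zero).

-2408.3412 rpm

recognized (6 fixed axles, 5 meshes): fixed-axis compound train
mesh 1 [75T→75T]: ω = 1124.0000×75/75 = 1124.0000 rpm, sense flips to −
mesh 2 [61T→25T]: ω = 1124.0000×61/25 = 2742.5600 rpm, sense flips to +
mesh 3 [35T→35T]: ω = 2742.5600×35/35 = 2742.5600 rpm, sense flips to −
mesh 4 [35T→30T]: ω = 2742.5600×35/30 = 3199.6533 rpm, sense flips to +
mesh 5 [70T→93T]: ω = 3199.6533×70/93 = 2408.3412 rpm, sense flips to −
signed output speed = -2408.3412 rpm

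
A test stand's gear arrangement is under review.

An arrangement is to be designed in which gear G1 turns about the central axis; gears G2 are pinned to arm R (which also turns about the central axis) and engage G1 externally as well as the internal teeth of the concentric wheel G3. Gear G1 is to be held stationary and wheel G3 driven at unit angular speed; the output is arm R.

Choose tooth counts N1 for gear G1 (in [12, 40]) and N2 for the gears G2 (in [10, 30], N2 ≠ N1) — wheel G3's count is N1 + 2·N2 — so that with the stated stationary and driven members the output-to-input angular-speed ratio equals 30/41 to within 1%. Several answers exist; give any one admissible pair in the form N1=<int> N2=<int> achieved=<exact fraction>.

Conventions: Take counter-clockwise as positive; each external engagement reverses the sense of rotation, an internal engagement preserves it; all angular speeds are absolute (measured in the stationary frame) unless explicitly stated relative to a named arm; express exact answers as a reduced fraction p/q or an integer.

N1=22 N2=19 achieved=30/41

class = planetary set [ratio 30/41 wanted; Willis about the carrier]
Willis with ω_sun = 0: ω_arm/ω_ring = N3/(N1+N3); set equal to 30/41  ⇒  N3/N1 = (30/41)/(1 − 30/41) = 30/11
N3 = N1 + 2·N2  ⇒  N2/N1 = (N3/N1 − 1)/2 = (30/11 − 1)/2 = 19/22
smallest multiple with N1 ≥ 12 and N2 ≥ 10: k = 1  ⇒  N1 = 1·22 = 22, N2 = 1·19 = 19 (N1 ≤ 40, N2 ≤ 30, N2 ≠ N1 ✓), N3 = 22 + 2·19 = 60
check: N3/(N1+N3) with N1 = 22, N3 = 60 gives 30/41; |achieved − target| = 0 ≤ 3/410 ✓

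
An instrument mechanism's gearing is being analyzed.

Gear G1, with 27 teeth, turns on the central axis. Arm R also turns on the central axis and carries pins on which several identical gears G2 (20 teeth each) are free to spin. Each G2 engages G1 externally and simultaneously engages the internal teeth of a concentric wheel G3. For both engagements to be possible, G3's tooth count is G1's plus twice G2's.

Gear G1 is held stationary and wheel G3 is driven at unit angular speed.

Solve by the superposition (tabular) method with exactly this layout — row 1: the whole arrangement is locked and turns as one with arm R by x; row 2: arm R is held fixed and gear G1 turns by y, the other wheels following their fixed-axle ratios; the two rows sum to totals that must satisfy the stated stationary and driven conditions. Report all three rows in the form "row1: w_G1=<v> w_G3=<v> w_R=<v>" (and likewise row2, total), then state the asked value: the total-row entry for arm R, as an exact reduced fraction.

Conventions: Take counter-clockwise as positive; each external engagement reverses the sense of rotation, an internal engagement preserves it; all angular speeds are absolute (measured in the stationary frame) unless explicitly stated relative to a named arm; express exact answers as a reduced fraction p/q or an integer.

recognized (axles ride arm R): planetary set, 27/20/67 teeth
row 1 — lock + rotate with arm: ω_sun = ω_ring = ω_arm = x
row 2: sun turns y, ring = −(27/67)·y, arm 0
boundary: total ω_sun = x + y = 0 and total ω_ring = x − (27/67)·y = 1  ⇒  y = -67/94, x = 67/94
row 2 ring = −(27/67)·(-67/94) = 27/94
totals (row 1 + row 2): sun 67/94 + (-67/94) = 0, ring 67/94 + 27/94 = 1, arm 67/94 + 0 = 67/94
asked cell (total, arm) = 67/94

row1: w_G1=67/94 w_G3=67/94 w_R=67/94
row2: w_G1=-67/94 w_G3=27/94 w_R=0
total: w_G1=0 w_G3=1 w_R=67/94
asked value: 67/94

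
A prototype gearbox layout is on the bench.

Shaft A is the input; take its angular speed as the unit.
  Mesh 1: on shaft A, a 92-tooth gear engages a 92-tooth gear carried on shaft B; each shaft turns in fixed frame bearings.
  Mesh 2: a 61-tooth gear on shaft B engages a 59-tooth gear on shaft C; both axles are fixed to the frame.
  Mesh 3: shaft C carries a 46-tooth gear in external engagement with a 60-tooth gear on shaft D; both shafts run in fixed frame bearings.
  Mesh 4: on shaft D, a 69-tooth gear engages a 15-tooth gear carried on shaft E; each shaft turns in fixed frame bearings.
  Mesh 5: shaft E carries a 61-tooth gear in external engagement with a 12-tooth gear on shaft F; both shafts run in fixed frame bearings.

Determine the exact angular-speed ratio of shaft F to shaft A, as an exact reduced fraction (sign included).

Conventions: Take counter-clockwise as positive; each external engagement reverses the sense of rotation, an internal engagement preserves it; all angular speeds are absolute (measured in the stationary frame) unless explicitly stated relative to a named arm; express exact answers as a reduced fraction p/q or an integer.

class = fixed-axis compound train [5 meshes; 5 ratios multiply, 5 sense flips]
mesh 1 [92T→92T]: running ratio 1, sense −
mesh 2 [61T→59T]: running ratio 61/59, sense +
mesh 3 [46T→60T]: running ratio 1403/1770, sense −
mesh 4 [69T→15T]: running ratio 32269/8850, sense +
mesh 5 [61T→12T]: running ratio 1968409/106200, sense −
ω_out/ω_in = -1968409/106200

-1968409/106200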